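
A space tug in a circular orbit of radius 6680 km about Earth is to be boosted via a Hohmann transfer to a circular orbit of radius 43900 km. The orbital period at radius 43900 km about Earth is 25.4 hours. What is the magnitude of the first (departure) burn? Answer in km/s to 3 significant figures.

From Kepler's third law T² = 4π²r³/μ at r = 43900 km, T = 25.4 hours = 25.4 × 3600 s = 91440 s: μ = 4π²r³/T² = 3.99467×10^5 km³/s².
The Hohmann ellipse has a_t = (r₁ + r₂)/2 = 25290 km.
Circular speed at r = 6680 km: v_c = √(μ/r) = 7.7331 km/s.
Vis-viva on the transfer ellipse at r = 6680 km gives v_t = √[μ(2/r − 1/a_t)] = 10.188 km/s.
Δv₁ = |v_t − v_c| = |10.188 − 7.7331| = 2.455 km/s.

Δv₁ = 2.46 km/s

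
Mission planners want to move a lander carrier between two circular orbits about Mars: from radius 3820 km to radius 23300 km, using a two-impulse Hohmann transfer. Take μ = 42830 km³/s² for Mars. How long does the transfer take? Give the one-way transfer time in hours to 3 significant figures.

Transfer-ellipse semi-major axis a_t = (r₁ + r₂)/2 = (3820 + 23300)/2 = 13560 km.
Transfer time t = π√(a_t³/μ) = π√((13560)³ / 42830) = 23970 s.
Converting: 23970 s ÷ 3600 s/hour = 6.66 hours.

t = 6.66 hours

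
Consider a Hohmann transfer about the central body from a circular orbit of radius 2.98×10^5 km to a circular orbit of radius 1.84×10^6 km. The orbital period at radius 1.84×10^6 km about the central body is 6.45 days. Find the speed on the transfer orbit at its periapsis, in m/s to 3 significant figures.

v = 67600 m/s

From Kepler's third law T² = 4π²r³/μ at r = 1.84×10^6 km, T = 6.45 days = 6.45 × 86400 s = 5.5728×10^5 s: μ = 4π²r³/T² = 7.91893×10^8 km³/s².
Semi-major axis of the transfer orbit: a_t = (2.980×10^5 + 1.840×10^6)/2 = 1.069×10^6 km.
The periapsis of the transfer ellipse is at r = 2.980×10^5 km.
From the vis-viva equation, v = √[μ(2/r − 1/a_t)] = 67.63 km/s.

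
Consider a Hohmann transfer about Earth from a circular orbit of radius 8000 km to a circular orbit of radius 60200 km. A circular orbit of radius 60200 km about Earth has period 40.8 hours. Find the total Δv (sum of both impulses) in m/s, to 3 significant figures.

Δv = 3650 m/s

From Kepler's third law T² = 4π²r³/μ at r = 60200 km, T = 40.8 hours = 40.8 × 3600 s = 1.4688×10^5 s: μ = 4π²r³/T² = 3.99231×10^5 km³/s².
Transfer-ellipse semi-major axis a_t = (r₁ + r₂)/2 = (8000 + 60200)/2 = 34100 km.
Circular speed at r₁: v₁ = √(μ/r₁) = √(3.99231×10^5/8000) = 7.064 km/s.
Transfer-orbit speed at r₁ (v² = μ(2/r − 1/a)): v_p = √[μ(2/r₁ − 1/a_t)] = 9.386 km/s.
First burn Δv₁ = |v_p − v₁| = 2.322 km/s.
Circular speed at r₂: v₂ = √(μ/r₂) = 2.575 km/s.
Transfer-orbit speed at r₂: v_a = √[μ(2/r₂ − 1/a_t)] = 1.247 km/s.
Second burn Δv₂ = |v₂ − v_a| = 1.328 km/s.
Δv = Δv₁ + Δv₂ = 2.322 + 1.328 = 3.650 km/s.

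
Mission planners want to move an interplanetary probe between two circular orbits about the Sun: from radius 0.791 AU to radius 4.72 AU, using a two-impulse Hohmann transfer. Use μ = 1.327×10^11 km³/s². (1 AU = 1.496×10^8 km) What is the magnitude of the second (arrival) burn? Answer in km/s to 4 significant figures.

Δv₂ = 6.364 km/s

In km: r₁ = 0.791 × 1.496×10^8 = 1.183336×10^8 km; r₂ = 4.72 × 1.496×10^8 = 7.06112×10^8 km.
Transfer-ellipse semi-major axis a_t = (r₁ + r₂)/2 = (1.183336×10^8 + 7.06112×10^8)/2 = 4.122228×10^8 km.
Circular speed at r = 7.06112×10^8 km: v_c = √(μ/r) = 13.709 km/s.
Transfer-orbit speed at the same r (vis-viva, a = a_t): v_t = √[μ(2/r − 1/a_t)] = 7.3449 km/s.
Δv₂ = |v_t − v_c| = |7.3449 − 13.709| = 6.364 km/s.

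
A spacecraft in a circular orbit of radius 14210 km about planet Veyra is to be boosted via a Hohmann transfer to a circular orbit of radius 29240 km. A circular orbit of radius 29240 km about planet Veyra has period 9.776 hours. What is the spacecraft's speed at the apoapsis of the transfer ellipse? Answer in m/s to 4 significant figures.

v = 4222 m/s

From Kepler's third law T² = 4π²r³/μ at r = 29240 km, T = 9.776 hours = 9.776 × 3600 s = 35193.6 s: μ = 4π²r³/T² = 7.96828×10^5 km³/s².
The Hohmann ellipse has a_t = (r₁ + r₂)/2 = 21725 km.
The apoapsis of the transfer ellipse is at r = 29240 km.
From the vis-viva equation, v = √[μ(2/r − 1/a_t)] = 4.222 km/s.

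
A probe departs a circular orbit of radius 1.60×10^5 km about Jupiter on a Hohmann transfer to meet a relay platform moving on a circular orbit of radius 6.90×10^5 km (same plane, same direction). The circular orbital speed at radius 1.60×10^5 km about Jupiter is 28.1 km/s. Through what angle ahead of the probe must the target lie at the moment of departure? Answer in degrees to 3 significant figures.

φ = 93.0°

From the circular-orbit relation v² = μ/r at r = 1.60×10^5 km: μ = v²r = (28.1)² × 1.60×10^5 = 1.26338×10^8 km³/s².
The Hohmann ellipse has a_t = (r₁ + r₂)/2 = 4.250×10^5 km.
Transfer time t = π√(a_t³/μ) = 77440.3 s.
Target angular speed ω₂ = √(μ/r₂³) = 1.96107×10^-5 rad/s.
Angle swept by the target during transfer: ω₂·t = 1.51866 rad = 87.01°.
Arrival is 180° from departure on the ellipse, so φ = 180° − 87.01° = 93.0°.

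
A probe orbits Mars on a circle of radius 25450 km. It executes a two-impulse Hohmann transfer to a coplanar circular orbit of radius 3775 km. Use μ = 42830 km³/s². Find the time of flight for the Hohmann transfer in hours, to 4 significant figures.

t = 7.448 hours

Transfer-ellipse semi-major axis a_t = (r₁ + r₂)/2 = (25450 + 3775)/2 = 14612.5 km.
Half the transfer-orbit period gives t = π√(a_t³/μ) = 26814 s.
Converting: 26814 s ÷ 3600 s/hour = 7.448 hours.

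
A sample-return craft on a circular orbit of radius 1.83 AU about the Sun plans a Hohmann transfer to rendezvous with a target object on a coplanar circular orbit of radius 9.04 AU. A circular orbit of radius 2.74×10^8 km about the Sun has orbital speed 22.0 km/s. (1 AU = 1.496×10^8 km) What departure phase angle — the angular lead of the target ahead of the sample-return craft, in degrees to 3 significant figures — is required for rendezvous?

From the circular-orbit relation v² = μ/r at r = 2.74×10^8 km: μ = v²r = (22.0)² × 2.74×10^8 = 1.32616×10^11 km³/s².
In km: r₁ = 1.83 × 1.496×10^8 = 2.73768×10^8 km; r₂ = 9.04 × 1.496×10^8 = 1.352384×10^9 km.
Semi-major axis of the transfer orbit: a_t = (2.73768×10^8 + 1.352384×10^9)/2 = 8.13076×10^8 km.
The half-period of the transfer ellipse is t = π√(a_t³/μ) = 2.0001×10^8 s.
The target's mean motion on its circular orbit is ω₂ = √(μ/r₂³) = 7.3223×10^-9 rad/s.
Angle swept by the target during transfer: ω₂·t = 1.4645 rad = 83.91°.
Arrival is 180° from departure on the ellipse, so φ = 180° − 83.91° = 96.1°.

φ = 96.1°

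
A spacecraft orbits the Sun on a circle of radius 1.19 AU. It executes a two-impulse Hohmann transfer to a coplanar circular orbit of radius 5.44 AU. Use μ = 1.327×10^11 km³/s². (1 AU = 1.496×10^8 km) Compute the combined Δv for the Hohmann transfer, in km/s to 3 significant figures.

In km: r₁ = 1.19 × 1.496×10^8 = 1.78024×10^8 km; r₂ = 5.44 × 1.496×10^8 = 8.13824×10^8 km.
The Hohmann ellipse has a_t = (r₁ + r₂)/2 = 4.95924×10^8 km.
At r₁ the circular-orbit speed is v₁ = √(μ/r₁) = 27.302 km/s.
Transfer-orbit speed at r₁ (v² = μ(2/r − 1/a)): v_p = √[μ(2/r₁ − 1/a_t)] = 34.975 km/s.
First burn Δv₁ = |v_p − v₁| = 7.673 km/s.
Circular speed at r₂: v₂ = √(μ/r₂) = 12.77 km/s.
Transfer-orbit speed at r₂: v_a = √[μ(2/r₂ − 1/a_t)] = 7.651 km/s.
Second burn Δv₂ = |v₂ − v_a| = 5.119 km/s.
Total Δv = Δv₁ + Δv₂ = 12.79 km/s.

Δv = 12.8 km/s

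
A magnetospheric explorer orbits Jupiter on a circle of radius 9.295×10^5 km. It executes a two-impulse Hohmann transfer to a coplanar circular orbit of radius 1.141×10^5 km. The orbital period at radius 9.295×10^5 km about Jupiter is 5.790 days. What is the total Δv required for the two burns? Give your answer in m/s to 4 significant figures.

Δv = 17370 m/s

From Kepler's third law T² = 4π²r³/μ at r = 9.295×10^5 km, T = 5.790 days = 5.790 × 86400 s = 5.00256×10^5 s: μ = 4π²r³/T² = 1.26684×10^8 km³/s².
Semi-major axis of the transfer orbit: a_t = (9.295×10^5 + 1.141×10^5)/2 = 5.218×10^5 km.
At r₁ the circular-orbit speed is v₁ = √(μ/r₁) = 11.6745 km/s.
Transfer-orbit speed at r₁ (vis-viva): v_a = √[μ(2/r₁ − 1/a_t)] = 5.45918 km/s.
First burn Δv₁ = |v_a − v₁| = 6.2153 km/s.
Circular speed at r₂: v₂ = √(μ/r₂) = 33.321 km/s.
Transfer-orbit speed at r₂: v_p = √[μ(2/r₂ − 1/a_t)] = 44.472 km/s.
Second burn Δv₂ = |v₂ − v_p| = 11.151 km/s.
Total Δv = Δv₁ + Δv₂ = 17.37 km/s.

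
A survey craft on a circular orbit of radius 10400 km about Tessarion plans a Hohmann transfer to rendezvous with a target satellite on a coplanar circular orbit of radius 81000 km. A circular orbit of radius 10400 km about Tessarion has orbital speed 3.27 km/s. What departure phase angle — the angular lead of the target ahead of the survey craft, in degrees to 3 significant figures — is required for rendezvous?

φ = 104°

From the circular-orbit relation v² = μ/r at r = 10400 km: μ = v²r = (3.27)² × 10400 = 1.11206×10^5 km³/s².
Semi-major axis of the transfer orbit: a_t = (10400 + 81000)/2 = 45700 km.
The half-period of the transfer ellipse is t = π√(a_t³/μ) = 92036 s.
The target's mean motion on its circular orbit is ω₂ = √(μ/r₂³) = 1.4466×10^-5 rad/s.
Angle swept by the target during transfer: ω₂·t = 1.3314 rad = 76.28°.
Arrival is 180° from departure on the ellipse, so φ = 180° − 76.28° = 104°.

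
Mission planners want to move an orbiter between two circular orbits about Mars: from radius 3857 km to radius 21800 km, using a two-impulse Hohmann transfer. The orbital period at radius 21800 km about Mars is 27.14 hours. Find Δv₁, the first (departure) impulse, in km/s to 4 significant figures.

From Kepler's third law T² = 4π²r³/μ at r = 21800 km, T = 27.14 hours = 27.14 × 3600 s = 97704 s: μ = 4π²r³/T² = 42845.4 km³/s².
The Hohmann ellipse has a_t = (r₁ + r₂)/2 = 12828.5 km.
Circular speed at r = 3857 km: v_c = √(μ/r) = 3.333 km/s.
Vis-viva on the transfer ellipse at r = 3857 km gives v_t = √[μ(2/r − 1/a_t)] = 4.345 km/s.
Δv₁ = |v_t − v_c| = |4.345 − 3.333| = 1.012 km/s.

Δv₁ = 1.012 km/s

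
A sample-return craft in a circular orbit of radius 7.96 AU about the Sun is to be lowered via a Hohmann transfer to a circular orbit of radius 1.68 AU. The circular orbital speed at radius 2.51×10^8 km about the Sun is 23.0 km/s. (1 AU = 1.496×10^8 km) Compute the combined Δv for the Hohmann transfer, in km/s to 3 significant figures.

Δv = 10.9 km/s

From the circular-orbit relation v² = μ/r at r = 2.51×10^8 km: μ = v²r = (23.0)² × 2.51×10^8 = 1.32779×10^11 km³/s².
In km: r₁ = 7.96 × 1.496×10^8 = 1.190816×10^9 km; r₂ = 1.68 × 1.496×10^8 = 2.51328×10^8 km.
The Hohmann ellipse has a_t = (r₁ + r₂)/2 = 7.21072×10^8 km.
At r₁ the circular-orbit speed is v₁ = √(μ/r₁) = 10.559 km/s.
Transfer-orbit speed at r₁ (vis-viva): v_a = √[μ(2/r₁ − 1/a_t)] = 6.2341 km/s.
First burn Δv₁ = |v_a − v₁| = 4.325 km/s.
Circular speed at r₂: v₂ = √(μ/r₂) = 22.985 km/s.
Transfer-orbit speed at r₂: v_p = √[μ(2/r₂ − 1/a_t)] = 29.538 km/s.
Second burn Δv₂ = |v₂ − v_p| = 6.553 km/s.
Total Δv = Δv₁ + Δv₂ = 10.88 km/s.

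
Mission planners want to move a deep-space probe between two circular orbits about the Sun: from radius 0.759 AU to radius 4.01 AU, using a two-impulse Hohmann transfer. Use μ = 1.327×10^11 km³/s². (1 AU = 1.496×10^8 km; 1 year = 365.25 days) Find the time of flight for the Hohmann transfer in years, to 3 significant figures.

t = 1.84 years

In km: r₁ = 0.759 × 1.496×10^8 = 1.135464×10^8 km; r₂ = 4.01 × 1.496×10^8 = 5.99896×10^8 km.
The Hohmann ellipse has a_t = (r₁ + r₂)/2 = 3.567212×10^8 km.
By Kepler's third law the transfer-orbit period is T = 2π√(a_t³/μ), so t = T/2 = 5.810×10^7 s.
Converting: 5.810×10^7 s ÷ 3.15576×10^7 s/year (365.25 × 86400) = 1.84 years.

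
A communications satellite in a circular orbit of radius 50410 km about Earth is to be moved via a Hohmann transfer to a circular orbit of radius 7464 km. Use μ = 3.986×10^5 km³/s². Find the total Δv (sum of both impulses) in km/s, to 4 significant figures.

Transfer-ellipse semi-major axis a_t = (r₁ + r₂)/2 = (50410 + 7464)/2 = 28937 km.
At r₁ the circular-orbit speed is v₁ = √(μ/r₁) = 2.81197 km/s.
On the transfer ellipse at r₁, vis-viva equation gives v_a = √[μ(2/r₁ − 1/a_t)] = 1.42814 km/s.
First burn Δv₁ = |v_a − v₁| = 1.3838 km/s.
Circular speed at r₂: v₂ = √(μ/r₂) = 7.30774 km/s.
Transfer-orbit speed at r₂: v_p = √[μ(2/r₂ − 1/a_t)] = 9.64527 km/s.
Second burn Δv₂ = |v₂ − v_p| = 2.3375 km/s.
Total Δv = Δv₁ + Δv₂ = 3.721 km/s.

Δv = 3.721 km/s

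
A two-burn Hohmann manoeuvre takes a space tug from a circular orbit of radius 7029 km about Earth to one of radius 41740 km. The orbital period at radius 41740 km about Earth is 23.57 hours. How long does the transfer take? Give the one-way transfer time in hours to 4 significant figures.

t = 5.262 hours

From Kepler's third law T² = 4π²r³/μ at r = 41740 km, T = 23.57 hours = 23.57 × 3600 s = 84852 s: μ = 4π²r³/T² = 3.98743×10^5 km³/s².
The Hohmann ellipse has a_t = (r₁ + r₂)/2 = 24384.5 km.
Transfer time t = π√(a_t³/μ) = π√((24384.5)³ / 3.98743×10^5) = 18944 s.
Converting: 18944 s ÷ 3600 s/hour = 5.262 hours.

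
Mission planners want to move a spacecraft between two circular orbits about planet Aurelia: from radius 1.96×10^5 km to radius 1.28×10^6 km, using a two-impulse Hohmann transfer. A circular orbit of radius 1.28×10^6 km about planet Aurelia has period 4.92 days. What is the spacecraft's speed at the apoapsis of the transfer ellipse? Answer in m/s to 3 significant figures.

v = 9750 m/s

From Kepler's third law T² = 4π²r³/μ at r = 1.28×10^6 km, T = 4.92 days = 4.92 × 86400 s = 4.25088×10^5 s: μ = 4π²r³/T² = 4.58176×10^8 km³/s².
Transfer-ellipse semi-major axis a_t = (r₁ + r₂)/2 = (1.960×10^5 + 1.280×10^6)/2 = 7.380×10^5 km.
At apoapsis, r = 1.280×10^6 km.
Vis-viva: v = √[μ(2/r − 1/a_t)] = √[4.58176×10^8 × (2/1.280×10^6 − 1/7.380×10^5)] = 9.750 km/s.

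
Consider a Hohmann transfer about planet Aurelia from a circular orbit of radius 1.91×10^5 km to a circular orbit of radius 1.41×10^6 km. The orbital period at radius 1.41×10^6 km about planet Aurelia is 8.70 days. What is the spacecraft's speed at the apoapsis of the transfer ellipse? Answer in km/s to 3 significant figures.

v = 5.76 km/s

From Kepler's third law T² = 4π²r³/μ at r = 1.41×10^6 km, T = 8.70 days = 8.70 × 86400 s = 7.5168×10^5 s: μ = 4π²r³/T² = 1.95862×10^8 km³/s².
The Hohmann ellipse has a_t = (r₁ + r₂)/2 = 8.005×10^5 km.
The apoapsis of the transfer ellipse is at r = 1.410×10^6 km.
Vis-viva: v = √[μ(2/r − 1/a_t)] = √[1.95862×10^8 × (2/1.410×10^6 − 1/8.005×10^5)] = 5.757 km/s.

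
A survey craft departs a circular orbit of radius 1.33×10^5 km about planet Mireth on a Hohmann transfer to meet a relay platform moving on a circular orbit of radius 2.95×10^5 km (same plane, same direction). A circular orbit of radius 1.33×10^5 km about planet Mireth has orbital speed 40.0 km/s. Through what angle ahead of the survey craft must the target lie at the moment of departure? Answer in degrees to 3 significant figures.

φ = 68.8°

From the circular-orbit relation v² = μ/r at r = 1.33×10^5 km: μ = v²r = (40.0)² × 1.33×10^5 = 2.12800×10^8 km³/s².
Semi-major axis of the transfer orbit: a_t = (1.330×10^5 + 2.950×10^5)/2 = 2.140×10^5 km.
Transfer time t = π√(a_t³/μ) = 21320 s.
Target angular speed ω₂ = √(μ/r₂³) = 9.104×10^-5 rad/s.
Angle swept by the target during transfer: ω₂·t = 1.941 rad = 111.2°.
Arrival is 180° from departure on the ellipse, so φ = 180° − 111.2° = 68.8°.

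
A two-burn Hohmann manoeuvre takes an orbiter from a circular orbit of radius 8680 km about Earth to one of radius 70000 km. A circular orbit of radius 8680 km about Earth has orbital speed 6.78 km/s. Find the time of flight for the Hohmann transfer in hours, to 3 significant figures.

t = 10.8 hours

From the circular-orbit relation v² = μ/r at r = 8680 km: μ = v²r = (6.78)² × 8680 = 3.99006×10^5 km³/s².
Semi-major axis of the transfer orbit: a_t = (8680 + 70000)/2 = 39340 km.
Transfer time t = π√(a_t³/μ) = π√((39340)³ / 3.99006×10^5) = 38810 s.
Converting: 38810 s ÷ 3600 s/hour = 10.8 hours.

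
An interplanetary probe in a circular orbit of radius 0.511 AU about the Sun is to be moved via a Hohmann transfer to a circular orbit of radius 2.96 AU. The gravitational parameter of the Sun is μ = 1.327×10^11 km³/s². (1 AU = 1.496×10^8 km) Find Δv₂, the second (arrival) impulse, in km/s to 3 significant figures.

In km: r₁ = 0.511 × 1.496×10^8 = 7.64456×10^7 km; r₂ = 2.96 × 1.496×10^8 = 4.42816×10^8 km.
Semi-major axis of the transfer orbit: a_t = (7.64456×10^7 + 4.42816×10^8)/2 = 2.596308×10^8 km.
On the circular orbit at r = 4.42816×10^8 km, v_c = √(μ/r) = 17.311 km/s.
Transfer-orbit speed at the same r (vis-viva, a = a_t): v_t = √[μ(2/r − 1/a_t)] = 9.3934 km/s.
Δv₂ = |v_t − v_c| = |9.3934 − 17.311| = 7.918 km/s.

Δv₂ = 7.92 km/s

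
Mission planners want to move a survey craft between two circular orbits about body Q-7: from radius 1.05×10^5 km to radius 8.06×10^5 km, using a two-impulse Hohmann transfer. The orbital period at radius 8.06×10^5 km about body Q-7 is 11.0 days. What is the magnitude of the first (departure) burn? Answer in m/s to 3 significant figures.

From Kepler's third law T² = 4π²r³/μ at r = 8.06×10^5 km, T = 11.0 days = 11.0 × 86400 s = 9.504×10^5 s: μ = 4π²r³/T² = 2.28851×10^7 km³/s².
Transfer-ellipse semi-major axis a_t = (r₁ + r₂)/2 = (1.050×10^5 + 8.060×10^5)/2 = 4.555×10^5 km.
On the circular orbit at r = 1.050×10^5 km, v_c = √(μ/r) = 14.763 km/s.
Transfer-orbit speed at the same r (vis-viva, a = a_t): v_t = √[μ(2/r − 1/a_t)] = 19.638 km/s.
Δv₁ = |v_t − v_c| = |19.638 − 14.763| = 4.875 km/s.

Δv₁ = 4880 m/s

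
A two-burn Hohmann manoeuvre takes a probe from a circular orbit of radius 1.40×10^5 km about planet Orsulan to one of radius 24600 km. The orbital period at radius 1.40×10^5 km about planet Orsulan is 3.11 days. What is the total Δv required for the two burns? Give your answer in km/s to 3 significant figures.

From Kepler's third law T² = 4π²r³/μ at r = 1.40×10^5 km, T = 3.11 days = 3.11 × 86400 s = 2.68704×10^5 s: μ = 4π²r³/T² = 1.50036×10^6 km³/s².
Semi-major axis of the transfer orbit: a_t = (1.400×10^5 + 24600)/2 = 82300 km.
Circular speed at r₁: v₁ = √(μ/r₁) = √(1.50036×10^6/1.400×10^5) = 3.274 km/s.
Transfer-orbit speed at r₁ (vis-viva): v_a = √[μ(2/r₁ − 1/a_t)] = 1.790 km/s.
First burn Δv₁ = |v_a − v₁| = 1.484 km/s.
At r₂, v₂ = √(μ/r₂) = 7.8096 km/s.
Transfer-orbit speed at r₂: v_p = √[μ(2/r₂ − 1/a_t)] = 10.186 km/s.
Second burn Δv₂ = |v₂ − v_p| = 2.376 km/s.
Total Δv = Δv₁ + Δv₂ = 3.860 km/s.

Δv = 3.86 km/s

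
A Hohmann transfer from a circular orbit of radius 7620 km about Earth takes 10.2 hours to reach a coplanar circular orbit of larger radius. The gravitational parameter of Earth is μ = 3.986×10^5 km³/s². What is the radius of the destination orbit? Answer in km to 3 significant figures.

r₂ = 68200 km

Transfer time t = 10.2 hours = 36720 s, and t = π√(a_t³/μ).
So a_t = (μ t²/π²)^(1/3) = (3.986×10^5 × (36720)² / π²)^(1/3) = 37904 km.
Since a_t = (r₁ + r₂)/2, r₂ = 2a_t − r₁ = 2×37904 − 7620 = 68188 km.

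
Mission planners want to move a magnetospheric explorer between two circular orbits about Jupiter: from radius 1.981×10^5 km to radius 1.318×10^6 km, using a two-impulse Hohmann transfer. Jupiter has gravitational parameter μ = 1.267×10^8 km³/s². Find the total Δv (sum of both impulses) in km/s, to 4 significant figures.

Δv = 12.85 km/s

Semi-major axis of the transfer orbit: a_t = (1.981×10^5 + 1.318×10^6)/2 = 7.5805×10^5 km.
Circular speed at r₁: v₁ = √(μ/r₁) = √(1.267×10^8/1.981×10^5) = 25.290 km/s.
Transfer-orbit speed at r₁ (vis-viva equation): v_p = √[μ(2/r₁ − 1/a_t)] = 33.347 km/s.
First burn Δv₁ = |v_p − v₁| = 8.057 km/s.
At r₂, v₂ = √(μ/r₂) = 9.80462 km/s.
Transfer-orbit speed at r₂: v_a = √[μ(2/r₂ − 1/a_t)] = 5.01215 km/s.
Second burn Δv₂ = |v₂ − v_a| = 4.792 km/s.
Δv = Δv₁ + Δv₂ = 8.057 + 4.792 = 12.85 km/s.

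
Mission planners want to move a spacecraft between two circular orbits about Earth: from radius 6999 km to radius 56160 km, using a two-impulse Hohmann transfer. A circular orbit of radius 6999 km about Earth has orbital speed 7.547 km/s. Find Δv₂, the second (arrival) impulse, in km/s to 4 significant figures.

From the circular-orbit relation v² = μ/r at r = 6999 km: μ = v²r = (7.547)² × 6999 = 3.98644×10^5 km³/s².
Transfer-ellipse semi-major axis a_t = (r₁ + r₂)/2 = (6999 + 56160)/2 = 31579.5 km.
Circular speed at r = 56160 km: v_c = √(μ/r) = 2.664 km/s.
Transfer-orbit speed at the same r (vis-viva, a = a_t): v_t = √[μ(2/r − 1/a_t)] = 1.254 km/s.
Δv₂ = |v_t − v_c| = |1.254 − 2.664| = 1.410 km/s.

Δv₂ = 1.410 km/s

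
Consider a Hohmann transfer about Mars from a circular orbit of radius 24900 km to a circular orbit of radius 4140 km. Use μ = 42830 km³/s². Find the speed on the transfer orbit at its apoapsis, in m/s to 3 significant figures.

v = 700 m/s

Semi-major axis of the transfer orbit: a_t = (24900 + 4140)/2 = 14520 km.
The apoapsis of the transfer ellipse is at r = 24900 km.
Applying v² = μ(2/r − 1/a_t): v = 0.7003 km/s.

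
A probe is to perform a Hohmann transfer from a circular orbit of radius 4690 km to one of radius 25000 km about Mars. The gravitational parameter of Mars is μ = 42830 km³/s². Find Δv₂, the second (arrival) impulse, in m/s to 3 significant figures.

Δv₂ = 573 m/s

Transfer-ellipse semi-major axis a_t = (r₁ + r₂)/2 = (4690 + 25000)/2 = 14845 km.
On the circular orbit at r = 25000 km, v_c = √(μ/r) = 1.3089 km/s.
Transfer-orbit speed at the same r (vis-viva, a = a_t): v_t = √[μ(2/r − 1/a_t)] = 0.73570 km/s.
Δv₂ = |v_t − v_c| = |0.73570 − 1.3089| = 0.5732 km/s.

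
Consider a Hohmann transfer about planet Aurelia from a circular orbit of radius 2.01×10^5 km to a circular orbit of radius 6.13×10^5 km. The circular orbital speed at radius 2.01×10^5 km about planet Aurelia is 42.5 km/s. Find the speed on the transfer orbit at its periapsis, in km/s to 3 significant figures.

From the circular-orbit relation v² = μ/r at r = 2.01×10^5 km: μ = v²r = (42.5)² × 2.01×10^5 = 3.63056×10^8 km³/s².
Transfer-ellipse semi-major axis a_t = (r₁ + r₂)/2 = (2.010×10^5 + 6.130×10^5)/2 = 4.070×10^5 km.
The periapsis of the transfer ellipse is at r = 2.010×10^5 km.
Applying v² = μ(2/r − 1/a_t): v = 52.16 km/s.

v = 52.2 km/s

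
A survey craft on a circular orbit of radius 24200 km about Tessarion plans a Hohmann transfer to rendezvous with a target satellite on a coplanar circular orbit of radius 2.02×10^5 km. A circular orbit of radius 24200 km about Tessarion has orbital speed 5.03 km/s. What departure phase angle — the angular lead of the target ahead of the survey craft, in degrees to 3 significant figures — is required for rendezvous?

φ = 105°

From the circular-orbit relation v² = μ/r at r = 24200 km: μ = v²r = (5.03)² × 24200 = 6.12282×10^5 km³/s².
Transfer-ellipse semi-major axis a_t = (r₁ + r₂)/2 = (24200 + 2.020×10^5)/2 = 1.131×10^5 km.
The half-period of the transfer ellipse is t = π√(a_t³/μ) = 1.5271×10^5 s.
Target angular speed ω₂ = √(μ/r₂³) = 8.6188×10^-6 rad/s.
Angle swept by the target during transfer: ω₂·t = 1.3162 rad = 75.41°.
Arrival is 180° from departure on the ellipse, so φ = 180° − 75.41° = 105°.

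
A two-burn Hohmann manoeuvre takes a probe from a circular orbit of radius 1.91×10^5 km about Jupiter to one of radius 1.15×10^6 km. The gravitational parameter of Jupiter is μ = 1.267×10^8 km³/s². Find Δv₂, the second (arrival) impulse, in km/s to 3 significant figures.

Δv₂ = 4.89 km/s

The Hohmann ellipse has a_t = (r₁ + r₂)/2 = 6.705×10^5 km.
Circular speed at r = 1.150×10^6 km: v_c = √(μ/r) = 10.496 km/s.
Transfer-orbit speed at the same r (vis-viva, a = a_t): v_t = √[μ(2/r − 1/a_t)] = 5.6022 km/s.
Δv₂ = |v_t − v_c| = |5.6022 − 10.496| = 4.894 km/s.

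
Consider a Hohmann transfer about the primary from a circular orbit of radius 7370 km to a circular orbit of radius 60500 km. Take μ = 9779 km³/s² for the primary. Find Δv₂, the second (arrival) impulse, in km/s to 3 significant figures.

Δv₂ = 0.215 km/s

Transfer-ellipse semi-major axis a_t = (r₁ + r₂)/2 = (7370 + 60500)/2 = 33935 km.
On the circular orbit at r = 60500 km, v_c = √(μ/r) = 0.40204 km/s.
Transfer-orbit speed at the same r (vis-viva, a = a_t): v_t = √[μ(2/r − 1/a_t)] = 0.18736 km/s.
Δv₂ = |v_t − v_c| = |0.18736 − 0.40204| = 0.2147 km/s.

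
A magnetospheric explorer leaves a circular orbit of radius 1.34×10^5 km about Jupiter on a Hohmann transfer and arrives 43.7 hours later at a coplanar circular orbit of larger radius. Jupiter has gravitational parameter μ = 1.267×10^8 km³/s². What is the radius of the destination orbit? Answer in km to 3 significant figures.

r₂ = 1.23×10^6 km

Transfer time t = 43.7 hours = 1.5732×10^5 s, and t = π√(a_t³/μ).
So a_t = (μ t²/π²)^(1/3) = (1.267×10^8 × (1.5732×10^5)² / π²)^(1/3) = 6.8236×10^5 km.
Since a_t = (r₁ + r₂)/2, r₂ = 2a_t − r₁ = 2×6.8236×10^5 − 1.340×10^5 = 1.23072×10^6 km.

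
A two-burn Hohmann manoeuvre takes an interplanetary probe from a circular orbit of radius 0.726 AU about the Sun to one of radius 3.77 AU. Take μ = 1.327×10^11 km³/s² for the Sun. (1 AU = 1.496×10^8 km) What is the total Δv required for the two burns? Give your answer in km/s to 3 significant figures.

Δv = 16.9 km/s

In km: r₁ = 0.726 × 1.496×10^8 = 1.086096×10^8 km; r₂ = 3.77 × 1.496×10^8 = 5.63992×10^8 km.
Transfer-ellipse semi-major axis a_t = (r₁ + r₂)/2 = (1.086096×10^8 + 5.63992×10^8)/2 = 3.363008×10^8 km.
At r₁ the circular-orbit speed is v₁ = √(μ/r₁) = 34.954 km/s.
On the transfer ellipse at r₁, vis-viva gives v_p = √[μ(2/r₁ − 1/a_t)] = 45.266 km/s.
First burn Δv₁ = |v_p − v₁| = 10.31 km/s.
At r₂, v₂ = √(μ/r₂) = 15.339 km/s.
Transfer-orbit speed at r₂: v_a = √[μ(2/r₂ − 1/a_t)] = 8.7170 km/s.
Second burn Δv₂ = |v₂ − v_a| = 6.622 km/s.
Total Δv = Δv₁ + Δv₂ = 16.93 km/s.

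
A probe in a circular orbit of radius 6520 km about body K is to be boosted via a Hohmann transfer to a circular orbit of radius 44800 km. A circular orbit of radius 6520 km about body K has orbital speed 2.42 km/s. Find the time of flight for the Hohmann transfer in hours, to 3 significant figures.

From the circular-orbit relation v² = μ/r at r = 6520 km: μ = v²r = (2.42)² × 6520 = 38183.7 km³/s².
The Hohmann ellipse has a_t = (r₁ + r₂)/2 = 25660 km.
By Kepler's third law the transfer-orbit period is T = 2π√(a_t³/μ), so t = T/2 = 66080 s.
Converting: 66080 s ÷ 3600 s/hour = 18.4 hours.

t = 18.4 hours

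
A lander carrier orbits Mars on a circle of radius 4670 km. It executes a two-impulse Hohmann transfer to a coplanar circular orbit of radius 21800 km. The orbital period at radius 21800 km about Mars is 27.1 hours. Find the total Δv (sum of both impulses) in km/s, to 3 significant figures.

From Kepler's third law T² = 4π²r³/μ at r = 21800 km, T = 27.1 hours = 27.1 × 3600 s = 97560 s: μ = 4π²r³/T² = 42972.0 km³/s².
The Hohmann ellipse has a_t = (r₁ + r₂)/2 = 13235 km.
At r₁ the circular-orbit speed is v₁ = √(μ/r₁) = 3.0334 km/s.
Transfer-orbit speed at r₁ (v² = μ(2/r − 1/a)): v_p = √[μ(2/r₁ − 1/a_t)] = 3.8931 km/s.
First burn Δv₁ = |v_p − v₁| = 0.8597 km/s.
Circular speed at r₂: v₂ = √(μ/r₂) = 1.404 km/s.
Transfer-orbit speed at r₂: v_a = √[μ(2/r₂ − 1/a_t)] = 0.8340 km/s.
Second burn Δv₂ = |v₂ − v_a| = 0.5700 km/s.
Total Δv = Δv₁ + Δv₂ = 1.430 km/s.

Δv = 1.43 km/s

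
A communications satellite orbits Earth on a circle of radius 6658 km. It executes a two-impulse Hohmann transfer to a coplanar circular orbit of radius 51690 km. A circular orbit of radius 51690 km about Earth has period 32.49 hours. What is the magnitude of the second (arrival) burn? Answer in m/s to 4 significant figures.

From Kepler's third law T² = 4π²r³/μ at r = 51690 km, T = 32.49 hours = 32.49 × 3600 s = 1.16964×10^5 s: μ = 4π²r³/T² = 3.98543×10^5 km³/s².
Transfer-ellipse semi-major axis a_t = (r₁ + r₂)/2 = (6658 + 51690)/2 = 29174 km.
On the circular orbit at r = 51690 km, v_c = √(μ/r) = 2.777 km/s.
Vis-viva on the transfer ellipse at r = 51690 km gives v_t = √[μ(2/r − 1/a_t)] = 1.327 km/s.
Δv₂ = |v_t − v_c| = |1.327 − 2.777| = 1.450 km/s.

Δv₂ = 1450 m/s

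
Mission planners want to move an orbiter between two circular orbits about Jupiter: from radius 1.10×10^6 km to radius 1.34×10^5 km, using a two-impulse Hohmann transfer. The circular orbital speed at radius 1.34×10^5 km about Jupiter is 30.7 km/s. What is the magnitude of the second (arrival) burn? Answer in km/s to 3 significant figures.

From the circular-orbit relation v² = μ/r at r = 1.34×10^5 km: μ = v²r = (30.7)² × 1.34×10^5 = 1.26294×10^8 km³/s².
Semi-major axis of the transfer orbit: a_t = (1.100×10^6 + 1.340×10^5)/2 = 6.170×10^5 km.
On the circular orbit at r = 1.340×10^5 km, v_c = √(μ/r) = 30.70 km/s.
Vis-viva on the transfer ellipse at r = 1.340×10^5 km gives v_t = √[μ(2/r − 1/a_t)] = 40.99 km/s.
Δv₂ = |v_t − v_c| = |40.99 − 30.70| = 10.29 km/s.

Δv₂ = 10.3 km/s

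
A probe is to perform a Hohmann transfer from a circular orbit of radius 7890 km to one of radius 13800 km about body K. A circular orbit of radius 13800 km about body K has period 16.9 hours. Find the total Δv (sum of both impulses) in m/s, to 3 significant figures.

Δv = 451 m/s

From Kepler's third law T² = 4π²r³/μ at r = 13800 km, T = 16.9 hours = 16.9 × 3600 s = 60840 s: μ = 4π²r³/T² = 28029.7 km³/s².
Semi-major axis of the transfer orbit: a_t = (7890 + 13800)/2 = 10845 km.
At r₁ the circular-orbit speed is v₁ = √(μ/r₁) = 1.88482 km/s.
Transfer-orbit speed at r₁ (v² = μ(2/r − 1/a)): v_p = √[μ(2/r₁ − 1/a_t)] = 2.12616 km/s.
First burn Δv₁ = |v_p − v₁| = 0.2413 km/s.
At r₂, v₂ = √(μ/r₂) = 1.4252 km/s.
Transfer-orbit speed at r₂: v_a = √[μ(2/r₂ − 1/a_t)] = 1.2156 km/s.
Second burn Δv₂ = |v₂ − v_a| = 0.2096 km/s.
Total Δv = Δv₁ + Δv₂ = 0.4509 km/s.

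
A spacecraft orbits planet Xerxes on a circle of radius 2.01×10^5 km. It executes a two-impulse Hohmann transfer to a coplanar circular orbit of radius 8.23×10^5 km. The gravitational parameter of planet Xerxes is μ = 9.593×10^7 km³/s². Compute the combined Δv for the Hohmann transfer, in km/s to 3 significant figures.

Δv = 9.88 km/s

Transfer-ellipse semi-major axis a_t = (r₁ + r₂)/2 = (2.010×10^5 + 8.230×10^5)/2 = 5.120×10^5 km.
Circular speed at r₁: v₁ = √(μ/r₁) = √(9.593×10^7/2.010×10^5) = 21.8464 km/s.
Transfer-orbit speed at r₁ (v² = μ(2/r − 1/a)): v_p = √[μ(2/r₁ − 1/a_t)] = 27.6977 km/s.
First burn Δv₁ = |v_p − v₁| = 5.851 km/s.
Circular speed at r₂: v₂ = √(μ/r₂) = 10.7964 km/s.
Transfer-orbit speed at r₂: v_a = √[μ(2/r₂ − 1/a_t)] = 6.76457 km/s.
Second burn Δv₂ = |v₂ − v_a| = 4.032 km/s.
Total Δv = Δv₁ + Δv₂ = 9.883 km/s.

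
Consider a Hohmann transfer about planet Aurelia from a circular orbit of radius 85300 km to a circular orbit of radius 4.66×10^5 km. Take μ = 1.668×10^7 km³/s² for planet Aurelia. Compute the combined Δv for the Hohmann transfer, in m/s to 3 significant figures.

Δv = 6850 m/s

Transfer-ellipse semi-major axis a_t = (r₁ + r₂)/2 = (85300 + 4.660×10^5)/2 = 2.7565×10^5 km.
Circular speed at r₁: v₁ = √(μ/r₁) = √(1.668×10^7/85300) = 13.984 km/s.
On the transfer ellipse at r₁, vis-viva gives v_p = √[μ(2/r₁ − 1/a_t)] = 18.182 km/s.
First burn Δv₁ = |v_p − v₁| = 4.198 km/s.
At r₂, v₂ = √(μ/r₂) = 5.983 km/s.
Transfer-orbit speed at r₂: v_a = √[μ(2/r₂ − 1/a_t)] = 3.328 km/s.
Second burn Δv₂ = |v₂ − v_a| = 2.655 km/s.
Total Δv = Δv₁ + Δv₂ = 6.853 km/s.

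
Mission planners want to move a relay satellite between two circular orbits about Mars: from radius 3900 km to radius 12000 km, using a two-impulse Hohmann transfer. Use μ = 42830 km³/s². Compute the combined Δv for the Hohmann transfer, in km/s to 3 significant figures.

Semi-major axis of the transfer orbit: a_t = (3900 + 12000)/2 = 7950 km.
Circular speed at r₁: v₁ = √(μ/r₁) = √(42830/3900) = 3.31392 km/s.
On the transfer ellipse at r₁, vis-viva equation gives v_p = √[μ(2/r₁ − 1/a_t)] = 4.07145 km/s.
First burn Δv₁ = |v_p − v₁| = 0.75753 km/s.
Circular speed at r₂: v₂ = √(μ/r₂) = 1.889 km/s.
Transfer-orbit speed at r₂: v_a = √[μ(2/r₂ − 1/a_t)] = 1.323 km/s.
Second burn Δv₂ = |v₂ − v_a| = 0.56600 km/s.
Δv = Δv₁ + Δv₂ = 0.75753 + 0.56600 = 1.324 km/s.

Δv = 1.32 km/s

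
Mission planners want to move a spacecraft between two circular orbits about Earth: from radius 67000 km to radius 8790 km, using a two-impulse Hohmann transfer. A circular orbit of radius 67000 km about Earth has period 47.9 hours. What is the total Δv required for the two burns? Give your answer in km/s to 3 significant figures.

Δv = 3.49 km/s

From Kepler's third law T² = 4π²r³/μ at r = 67000 km, T = 47.9 hours = 47.9 × 3600 s = 1.7244×10^5 s: μ = 4π²r³/T² = 3.99308×10^5 km³/s².
Transfer-ellipse semi-major axis a_t = (r₁ + r₂)/2 = (67000 + 8790)/2 = 37895 km.
Circular speed at r₁: v₁ = √(μ/r₁) = √(3.99308×10^5/67000) = 2.44127 km/s.
On the transfer ellipse at r₁, vis-viva equation gives v_a = √[μ(2/r₁ − 1/a_t)] = 1.17576 km/s.
First burn Δv₁ = |v_a − v₁| = 1.266 km/s.
Circular speed at r₂: v₂ = √(μ/r₂) = 6.740 km/s.
Transfer-orbit speed at r₂: v_p = √[μ(2/r₂ − 1/a_t)] = 8.962 km/s.
Second burn Δv₂ = |v₂ − v_p| = 2.222 km/s.
Total Δv = Δv₁ + Δv₂ = 3.488 km/s.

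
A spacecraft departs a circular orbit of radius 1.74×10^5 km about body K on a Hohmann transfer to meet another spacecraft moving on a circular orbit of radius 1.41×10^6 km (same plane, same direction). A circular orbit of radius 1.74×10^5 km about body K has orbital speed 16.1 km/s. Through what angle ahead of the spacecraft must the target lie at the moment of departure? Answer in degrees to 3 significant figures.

φ = 104°

From the circular-orbit relation v² = μ/r at r = 1.74×10^5 km: μ = v²r = (16.1)² × 1.74×10^5 = 4.51025×10^7 km³/s².
Semi-major axis of the transfer orbit: a_t = (1.740×10^5 + 1.410×10^6)/2 = 7.920×10^5 km.
The half-period of the transfer ellipse is t = π√(a_t³/μ) = 3.29714×10^5 s.
The target's mean motion on its circular orbit is ω₂ = √(μ/r₂³) = 4.01118×10^-6 rad/s.
Angle swept by the target during transfer: ω₂·t = 1.32254 rad = 75.78°.
Arrival is 180° from departure on the ellipse, so φ = 180° − 75.78° = 104°.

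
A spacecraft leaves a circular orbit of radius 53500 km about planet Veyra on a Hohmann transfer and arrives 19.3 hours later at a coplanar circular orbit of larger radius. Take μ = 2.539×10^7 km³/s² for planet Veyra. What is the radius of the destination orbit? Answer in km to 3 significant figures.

r₂ = 4.10×10^5 km

Transfer time t = 19.3 hours = 69480 s, and t = π√(a_t³/μ).
So a_t = (μ t²/π²)^(1/3) = (2.539×10^7 × (69480)² / π²)^(1/3) = 2.3158×10^5 km.
Since a_t = (r₁ + r₂)/2, r₂ = 2a_t − r₁ = 2×2.3158×10^5 − 53500 = 4.0966×10^5 km.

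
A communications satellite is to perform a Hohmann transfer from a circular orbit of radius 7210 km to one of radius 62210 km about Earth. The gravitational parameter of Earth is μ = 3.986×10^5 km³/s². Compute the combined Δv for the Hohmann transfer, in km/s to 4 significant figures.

Δv = 3.896 km/s

Transfer-ellipse semi-major axis a_t = (r₁ + r₂)/2 = (7210 + 62210)/2 = 34710 km.
At r₁ the circular-orbit speed is v₁ = √(μ/r₁) = 7.4353 km/s.
On the transfer ellipse at r₁, vis-viva equation gives v_p = √[μ(2/r₁ − 1/a_t)] = 9.9541 km/s.
First burn Δv₁ = |v_p − v₁| = 2.5188 km/s.
Circular speed at r₂: v₂ = √(μ/r₂) = 2.5313 km/s.
Transfer-orbit speed at r₂: v_a = √[μ(2/r₂ − 1/a_t)] = 1.1537 km/s.
Second burn Δv₂ = |v₂ − v_a| = 1.3776 km/s.
Δv = Δv₁ + Δv₂ = 2.5188 + 1.3776 = 3.896 km/s.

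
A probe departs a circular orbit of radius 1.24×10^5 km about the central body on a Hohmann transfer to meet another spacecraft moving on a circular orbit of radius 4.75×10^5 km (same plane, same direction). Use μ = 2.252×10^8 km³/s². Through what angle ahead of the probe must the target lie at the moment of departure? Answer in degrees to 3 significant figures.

Transfer-ellipse semi-major axis a_t = (r₁ + r₂)/2 = (1.240×10^5 + 4.750×10^5)/2 = 2.995×10^5 km.
Transfer time t = π√(a_t³/μ) = 34313 s.
The target's mean motion on its circular orbit is ω₂ = √(μ/r₂³) = 4.5840×10^-5 rad/s.
Angle swept by the target during transfer: ω₂·t = 1.5729 rad = 90.12°.
The probe traverses 180° on the transfer ellipse, so the target must lead by 180° − 90.12° = 89.9°.

φ = 89.9°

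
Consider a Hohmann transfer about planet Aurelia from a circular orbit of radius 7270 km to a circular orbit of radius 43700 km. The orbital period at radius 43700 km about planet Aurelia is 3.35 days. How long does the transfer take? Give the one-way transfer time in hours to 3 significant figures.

From Kepler's third law T² = 4π²r³/μ at r = 43700 km, T = 3.35 days = 3.35 × 86400 s = 2.8944×10^5 s: μ = 4π²r³/T² = 39326.6 km³/s².
Semi-major axis of the transfer orbit: a_t = (7270 + 43700)/2 = 25485 km.
Half the transfer-orbit period gives t = π√(a_t³/μ) = 64450 s.
Converting: 64450 s ÷ 3600 s/hour = 17.9 hours.

t = 17.9 hours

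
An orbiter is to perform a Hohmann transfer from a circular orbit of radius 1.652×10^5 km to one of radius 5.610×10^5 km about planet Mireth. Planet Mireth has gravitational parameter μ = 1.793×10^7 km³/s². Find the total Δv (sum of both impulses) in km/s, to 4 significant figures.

Δv = 4.372 km/s

Transfer-ellipse semi-major axis a_t = (r₁ + r₂)/2 = (1.652×10^5 + 5.610×10^5)/2 = 3.631×10^5 km.
Circular speed at r₁: v₁ = √(μ/r₁) = √(1.793×10^7/1.652×10^5) = 10.4180 km/s.
Transfer-orbit speed at r₁ (vis-viva): v_p = √[μ(2/r₁ − 1/a_t)] = 12.9495 km/s.
First burn Δv₁ = |v_p − v₁| = 2.5315 km/s.
Circular speed at r₂: v₂ = √(μ/r₂) = 5.6534 km/s.
Transfer-orbit speed at r₂: v_a = √[μ(2/r₂ − 1/a_t)] = 3.8133 km/s.
Second burn Δv₂ = |v₂ − v_a| = 1.8401 km/s.
Total Δv = Δv₁ + Δv₂ = 4.372 km/s.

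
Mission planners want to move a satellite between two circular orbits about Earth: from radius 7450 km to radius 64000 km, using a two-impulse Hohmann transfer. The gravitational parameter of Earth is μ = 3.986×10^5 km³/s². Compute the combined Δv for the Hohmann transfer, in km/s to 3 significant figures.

Semi-major axis of the transfer orbit: a_t = (7450 + 64000)/2 = 35725 km.
Circular speed at r₁: v₁ = √(μ/r₁) = √(3.986×10^5/7450) = 7.3146 km/s.
On the transfer ellipse at r₁, vis-viva equation gives v_p = √[μ(2/r₁ − 1/a_t)] = 9.7903 km/s.
First burn Δv₁ = |v_p − v₁| = 2.476 km/s.
At r₂, v₂ = √(μ/r₂) = 2.496 km/s.
Transfer-orbit speed at r₂: v_a = √[μ(2/r₂ − 1/a_t)] = 1.140 km/s.
Second burn Δv₂ = |v₂ − v_a| = 1.356 km/s.
Total Δv = Δv₁ + Δv₂ = 3.832 km/s.

Δv = 3.83 km/s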